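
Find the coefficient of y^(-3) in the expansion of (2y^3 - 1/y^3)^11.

14784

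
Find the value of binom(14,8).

3003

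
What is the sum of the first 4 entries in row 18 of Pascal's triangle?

1 + 18 + 153 + 816 = 988.

988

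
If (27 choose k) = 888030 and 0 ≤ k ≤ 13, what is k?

7

C(27,k) increases on 0 ≤ k ≤ 13. C(27,6) = 296010 and C(27,7) = 888030, so k = 7.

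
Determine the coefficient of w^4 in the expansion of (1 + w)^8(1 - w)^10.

Coefficient of w^4 = Σ_{j} C(8,j)·1^j·C(10,4-j)·(-1)^(4-j) for j from 0 to 4.
= 210 + (-960) + 1260 + (-560) + 70 = 20.

20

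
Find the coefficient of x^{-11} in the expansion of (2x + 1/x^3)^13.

219648

General term: C(13,j)·(2x)^j·(1/x^3)^(13-j), with x-exponent 1j − 3(13−j) = 4j − 39.
Set 4j − 39 = -11: j = 7.
C(13,7) = 1716; 2^7 = 128; 1^6 = 1.
Coefficient = 1716 · 128 · 1 = 219648.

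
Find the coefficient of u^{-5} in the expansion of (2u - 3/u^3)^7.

-15120

General term: C(7,j)·(2u)^j·(-3/u^3)^(7-j), with u-exponent 1j − 3(7−j) = 4j − 21.
Set 4j − 21 = -5: j = 4.
C(7,4) = 35; 2^4 = 16; (-3)^3 = -27.
Coefficient = 35 · 16 · (-27) = -15120.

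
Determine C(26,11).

7726160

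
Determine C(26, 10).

C(26,10) = (26·25·24·23·22·21·20·19·18·17) / 10! = 19275223968000 / 3628800 = 5311735.

5311735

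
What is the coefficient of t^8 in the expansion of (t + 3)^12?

40095

The general term is C(12,j)·(t)^j·(3)^(12-j); the t^8 term has j = 8.
C(12,8) = 495.
Coefficient = C(12,8) · 3^4 = 495 · 81 = 40095.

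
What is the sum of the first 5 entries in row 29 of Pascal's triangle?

27841

1 + 29 + 406 + 3654 + 23751 = 27841.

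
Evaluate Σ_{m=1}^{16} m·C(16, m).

524288

Since m·C(16,m) = 16·C(15,m−1), the sum is 16·2^15 = 16·32768 = 524288.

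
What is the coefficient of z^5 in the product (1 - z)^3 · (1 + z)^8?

Coefficient of z^5 = Σ_{j} C(3,j)·(-1)^j·C(8,5-j)·1^(5-j) for j from 0 to 3.
= 56 + (-210) + 168 + (-28) = -14.

-14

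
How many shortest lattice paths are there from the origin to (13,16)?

Each path is a sequence of 29 steps with 13 rights: C(29,13) = 67863915.

67863915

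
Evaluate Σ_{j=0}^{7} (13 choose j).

1 + 13 + 78 + 286 + 715 + 1287 + 1716 + 1716 = 5812.

5812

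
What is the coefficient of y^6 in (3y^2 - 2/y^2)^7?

General term: C(7,j)·(3y^2)^j·(-2/y^2)^(7-j), with y-exponent 2j − 2(7−j) = 4j − 14.
Set 4j − 14 = 6: j = 5.
C(7,5) = 21; 3^5 = 243; (-2)^2 = 4.
Coefficient = 21 · 243 · 4 = 20412.

20412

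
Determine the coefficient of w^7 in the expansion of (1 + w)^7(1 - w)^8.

35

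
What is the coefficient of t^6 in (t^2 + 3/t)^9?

10206

General term: C(9,j)·(t^2)^j·(3/t)^(9-j), with t-exponent 2j − 1(9−j) = 3j − 9.
Set 3j − 9 = 6: j = 5.
C(9,5) = 126; 1^5 = 1; 3^4 = 81.
Coefficient = 126 · 1 · 81 = 10206.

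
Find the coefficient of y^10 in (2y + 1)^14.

The general term is C(14,j)·(2y)^j·(1)^(14-j); the y^10 term has j = 10.
C(14,10) = 1001.
Coefficient = C(14,10) · 2^10 = 1001 · 1024 = 1025024.

1025024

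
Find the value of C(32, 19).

347373600

C(32,19) = C(32,13) by symmetry.
C(32,13) = (32·31·30·29·28·27·26·25·24·23·22·21·20) / 13! = 2163102632570880000 / 6227020800 = 347373600.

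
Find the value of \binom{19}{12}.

C(19,12) = C(19,7) by symmetry.
C(19,7) = (19·18·17·16·15·14·13) / 7! = 253955520 / 5040 = 50388.

50388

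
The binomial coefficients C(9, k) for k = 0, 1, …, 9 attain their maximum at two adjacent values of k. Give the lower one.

For odd n = 9, C(9,k) peaks at k = (n−1)/2 and (n+1)/2; the lower is 4.

4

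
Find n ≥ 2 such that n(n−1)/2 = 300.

25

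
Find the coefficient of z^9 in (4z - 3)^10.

-7864320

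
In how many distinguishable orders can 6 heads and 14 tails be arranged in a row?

38760

Choose positions for the heads: C(20,6) = 38760.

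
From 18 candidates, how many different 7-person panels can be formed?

31824

This is C(18,7) = 31824.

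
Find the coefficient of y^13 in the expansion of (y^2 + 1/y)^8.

8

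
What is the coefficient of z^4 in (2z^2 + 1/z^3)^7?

672

General term: C(7,j)·(2z^2)^j·(1/z^3)^(7-j), with z-exponent 2j − 3(7−j) = 5j − 21.
Set 5j − 21 = 4: j = 5.
C(7,5) = 21; 2^5 = 32; 1^2 = 1.
Coefficient = 21 · 32 · 1 = 672.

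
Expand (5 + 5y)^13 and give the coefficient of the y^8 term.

The general term is C(13,j)·(5)^j·(5y)^(13-j); the y^8 term has j = 5.
C(13,5) = 1287.
Coefficient = C(13,5) · 5^5 · 5^8 = 1287 · 3125 · 390625 = 1571044921875.

1571044921875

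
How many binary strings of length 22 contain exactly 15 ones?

Choose the 15 positions: C(22,15) = 170544.

170544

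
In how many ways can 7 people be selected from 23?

This is C(23,7) = 245157.

245157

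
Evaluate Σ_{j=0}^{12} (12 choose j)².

Σ C(12,j)² is the coefficient of x^12 in (1+x)^12(1+x)^12 = (1+x)^24, i.e. C(24,12) = 2704156.

2704156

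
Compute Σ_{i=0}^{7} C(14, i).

9908

1 + 14 + 91 + 364 + 1001 + 2002 + 3003 + 3432 = 9908.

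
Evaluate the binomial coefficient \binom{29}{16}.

67863915

C(29,16) = C(29,13) by symmetry.
C(29,13) = (29·28·27·26·25·24·23·22·21·20·19·18·17) / 13! = 422590010274432000 / 6227020800 = 67863915.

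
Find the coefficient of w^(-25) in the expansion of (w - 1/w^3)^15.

General term: C(15,j)·(w)^j·(-1/w^3)^(15-j), with w-exponent 1j − 3(15−j) = 4j − 45.
Set 4j − 45 = -25: j = 5.
C(15,5) = 3003; 1^5 = 1; (-1)^10 = 1.
Coefficient = 3003 · 1 · 1 = 3003.

3003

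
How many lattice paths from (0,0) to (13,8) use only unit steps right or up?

203490

Each path is a sequence of 21 steps with 13 rights: C(21,13) = 203490.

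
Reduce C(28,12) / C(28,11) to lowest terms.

17/12

C(n,k+1)/C(n,k) = (n−k)/(k+1) = (28−11)/(11+1) = 17/12.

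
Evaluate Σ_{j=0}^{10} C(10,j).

1024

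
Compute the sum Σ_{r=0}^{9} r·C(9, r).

2304

Differentiating (1+x)^9 and setting x=1: Σ r·C(9,r) = 9·2^8 = 2304.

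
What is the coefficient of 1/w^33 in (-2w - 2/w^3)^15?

General term: C(15,j)·(-2w)^j·(-2/w^3)^(15-j), with w-exponent 1j − 3(15−j) = 4j − 45.
Set 4j − 45 = -33: j = 3.
C(15,3) = 455; (-2)^3 = -8; (-2)^12 = 4096.
Coefficient = 455 · (-8) · 4096 = -14909440.

-14909440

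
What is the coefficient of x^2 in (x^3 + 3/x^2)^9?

30618

General term: C(9,j)·(x^3)^j·(3/x^2)^(9-j), with x-exponent 3j − 2(9−j) = 5j − 18.
Set 5j − 18 = 2: j = 4.
C(9,4) = 126; 1^4 = 1; 3^5 = 243.
Coefficient = 126 · 1 · 243 = 30618.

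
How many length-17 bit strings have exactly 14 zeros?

Choose the 14 positions: C(17,14) = 680.

680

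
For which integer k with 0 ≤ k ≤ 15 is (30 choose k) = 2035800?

7

C(30,k) increases on 0 ≤ k ≤ 15. C(30,6) = 593775 and C(30,7) = 2035800, so k = 7.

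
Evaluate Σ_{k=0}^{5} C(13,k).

1 + 13 + 78 + 286 + 715 + 1287 = 2380.

2380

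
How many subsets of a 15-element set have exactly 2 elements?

105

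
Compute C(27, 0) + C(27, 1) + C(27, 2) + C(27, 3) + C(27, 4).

1 + 27 + 351 + 2925 + 17550 = 20854.

20854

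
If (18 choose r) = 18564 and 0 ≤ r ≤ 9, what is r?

6

C(18,r) increases on 0 ≤ r ≤ 9. C(18,5) = 8568 and C(18,6) = 18564, so r = 6.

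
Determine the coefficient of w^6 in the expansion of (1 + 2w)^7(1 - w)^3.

Coefficient of w^6 = Σ_{j} C(7,j)·2^j·C(3,6-j)·(-1)^(6-j) for j from 3 to 6.
= (-280) + 1680 + (-2016) + 448 = -168.

-168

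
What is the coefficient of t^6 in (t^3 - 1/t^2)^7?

-35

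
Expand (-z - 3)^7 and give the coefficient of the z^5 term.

-189

The general term is C(7,j)·(-z)^j·(-3)^(7-j); the z^5 term has j = 5.
C(7,5) = 21.
Coefficient = C(7,5) · (-1)^5 · (-3)^2 = 21 · (-1) · 9 = -189.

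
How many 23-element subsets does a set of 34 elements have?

286097760

C(34,23) = C(34,11) by symmetry.
C(34,11) = (34·33·32·31·30·29·28·27·26·25·24) / 11! = 11420107066368000 / 39916800 = 286097760.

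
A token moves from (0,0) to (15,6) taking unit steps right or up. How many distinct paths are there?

54264

Each path is a sequence of 21 steps with 15 rights: C(21,15) = 54264.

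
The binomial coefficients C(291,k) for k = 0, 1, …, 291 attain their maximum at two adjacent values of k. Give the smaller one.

145

For odd n = 291, C(291,k) peaks at k = (n−1)/2 and (n+1)/2; the smaller is 145.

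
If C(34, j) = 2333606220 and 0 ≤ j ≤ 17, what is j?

17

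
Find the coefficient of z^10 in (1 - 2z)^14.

1025024

The general term is C(14,j)·(1)^j·(-2z)^(14-j); the z^10 term has j = 4.
C(14,4) = 1001.
Coefficient = C(14,4) · (-2)^10 = 1001 · 1024 = 1025024.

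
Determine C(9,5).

C(9,5) = C(9,4) by symmetry.
C(9,4) = (9·8·7·6) / 4! = 3024 / 24 = 126.

126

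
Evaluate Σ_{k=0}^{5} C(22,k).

35443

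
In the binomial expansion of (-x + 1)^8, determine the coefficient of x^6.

The general term is C(8,j)·(-x)^j·(1)^(8-j); the x^6 term has j = 6.
C(8,6) = 28.
Coefficient = C(8,6) = 28.

28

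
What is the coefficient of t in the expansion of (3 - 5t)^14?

The general term is C(14,j)·(3)^j·(-5t)^(14-j); the t^1 term has j = 13.
C(14,13) = 14.
Coefficient = C(14,13) · 3^13 · (-5)^1 = 14 · 1594323 · (-5) = -111602610.

-111602610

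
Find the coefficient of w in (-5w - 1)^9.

-45

The general term is C(9,j)·(-5w)^j·(-1)^(9-j); the w^1 term has j = 1.
C(9,1) = 9.
Coefficient = C(9,1) · (-5)^1 = 9 · (-5) = -45.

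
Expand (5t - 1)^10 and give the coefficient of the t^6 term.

The general term is C(10,j)·(5t)^j·(-1)^(10-j); the t^6 term has j = 6.
C(10,6) = 210.
Coefficient = C(10,6) · 5^6 = 210 · 15625 = 3281250.

3281250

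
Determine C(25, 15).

C(25,15) = C(25,10) by symmetry.
C(25,10) = (25·24·23·22·21·20·19·18·17·16) / 10! = 11861676288000 / 3628800 = 3268760.

3268760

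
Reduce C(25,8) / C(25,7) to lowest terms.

9/4

C(n,k+1)/C(n,k) = (n−k)/(k+1) = (25−7)/(7+1) = 18/8 = 9/4.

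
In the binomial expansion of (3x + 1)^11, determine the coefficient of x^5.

112266

The general term is C(11,j)·(3x)^j·(1)^(11-j); the x^5 term has j = 5.
C(11,5) = 462.
Coefficient = C(11,5) · 3^5 = 462 · 243 = 112266.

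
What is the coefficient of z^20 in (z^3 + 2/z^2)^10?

General term: C(10,j)·(z^3)^j·(2/z^2)^(10-j), with z-exponent 3j − 2(10−j) = 5j − 20.
Set 5j − 20 = 20: j = 8.
C(10,8) = 45; 1^8 = 1; 2^2 = 4.
Coefficient = 45 · 1 · 4 = 180.

180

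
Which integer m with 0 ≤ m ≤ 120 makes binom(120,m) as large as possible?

60

C(120,m) is maximized at m = 120/2 = 60.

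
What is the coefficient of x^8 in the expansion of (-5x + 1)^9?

3515625

The general term is C(9,j)·(-5x)^j·(1)^(9-j); the x^8 term has j = 8.
C(9,8) = 9.
Coefficient = C(9,8) · (-5)^8 = 9 · 390625 = 3515625.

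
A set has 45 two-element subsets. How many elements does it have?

n(n−1)/2 = 45 ⇒ n(n−1) = 90. Since 10·9 = 90, n = 10.

10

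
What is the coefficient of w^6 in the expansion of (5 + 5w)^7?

The general term is C(7,j)·(5)^j·(5w)^(7-j); the w^6 term has j = 1.
C(7,1) = 7.
Coefficient = C(7,1) · 5^1 · 5^6 = 7 · 5 · 15625 = 546875.

546875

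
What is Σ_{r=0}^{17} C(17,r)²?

2333606220

By Vandermonde's identity, Σ C(17,r)² = C(34,17) = 2333606220.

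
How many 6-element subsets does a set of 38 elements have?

C(38,6) = (38·37·36·35·34·33) / 6! = 1987690320 / 720 = 2760681.

2760681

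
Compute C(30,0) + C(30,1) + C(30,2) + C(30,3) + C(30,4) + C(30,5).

1 + 30 + 435 + 4060 + 27405 + 142506 = 174437.

174437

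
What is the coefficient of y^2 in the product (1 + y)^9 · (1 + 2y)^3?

Coefficient of y^2 = Σ_{j} C(9,j)·1^j·C(3,2-j)·2^(2-j) for j from 0 to 2.
= 12 + 54 + 36 = 102.

102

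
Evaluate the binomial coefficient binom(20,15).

15504

C(20,15) = C(20,5) by symmetry.
C(20,5) = (20·19·18·17·16) / 5! = 1860480 / 120 = 15504.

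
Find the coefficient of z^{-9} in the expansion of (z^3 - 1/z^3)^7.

General term: C(7,j)·(z^3)^j·(-1/z^3)^(7-j), with z-exponent 3j − 3(7−j) = 6j − 21.
Set 6j − 21 = -9: j = 2.
C(7,2) = 21; 1^2 = 1; (-1)^5 = -1.
Coefficient = 21 · 1 · (-1) = -21.

-21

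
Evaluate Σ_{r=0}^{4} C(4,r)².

Σ C(4,r)² is the coefficient of x^4 in (1+x)^4(1+x)^4 = (1+x)^8, i.e. C(8,4) = 70.

70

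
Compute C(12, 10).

66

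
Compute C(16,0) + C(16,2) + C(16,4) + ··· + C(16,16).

Half of (1+1)^16 + (1−1)^16 gives the even-index sum: 2^15 = 32768.

32768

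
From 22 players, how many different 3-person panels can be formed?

This is C(22,3) = 1540.

1540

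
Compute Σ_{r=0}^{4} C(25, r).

15276

1 + 25 + 300 + 2300 + 12650 = 15276.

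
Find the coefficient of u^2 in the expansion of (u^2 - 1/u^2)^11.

-462

General term: C(11,j)·(u^2)^j·(-1/u^2)^(11-j), with u-exponent 2j − 2(11−j) = 4j − 22.
Set 4j − 22 = 2: j = 6.
C(11,6) = 462; 1^6 = 1; (-1)^5 = -1.
Coefficient = 462 · 1 · (-1) = -462.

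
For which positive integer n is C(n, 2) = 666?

37

n(n−1)/2 = 666 ⇒ n(n−1) = 1332. Since 37·36 = 1332, n = 37.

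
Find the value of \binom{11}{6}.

C(11,6) = C(11,5) by symmetry.
C(11,5) = (11·10·9·8·7) / 5! = 55440 / 120 = 462.

462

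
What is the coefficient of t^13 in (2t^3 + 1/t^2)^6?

192

General term: C(6,j)·(2t^3)^j·(1/t^2)^(6-j), with t-exponent 3j − 2(6−j) = 5j − 12.
Set 5j − 12 = 13: j = 5.
C(6,5) = 6; 2^5 = 32; 1^1 = 1.
Coefficient = 6 · 32 · 1 = 192.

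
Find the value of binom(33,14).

818809200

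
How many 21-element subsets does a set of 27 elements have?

296010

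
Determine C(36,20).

7307872110

C(36,20) = C(36,16) by symmetry.
C(36,16) = (36·35·34·33·32·31·30·29·28·27·26·25·24·23·22·21) / 16! = 152901072685905223680000 / 20922789888000 = 7307872110.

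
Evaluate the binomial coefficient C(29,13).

C(29,13) = (29·28·27·26·25·24·23·22·21·20·19·18·17) / 13! = 422590010274432000 / 6227020800 = 67863915.

67863915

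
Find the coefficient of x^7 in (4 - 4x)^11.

-1384120320

The general term is C(11,j)·(4)^j·(-4x)^(11-j); the x^7 term has j = 4.
C(11,4) = 330.
Coefficient = C(11,4) · 4^4 · (-4)^7 = 330 · 256 · (-16384) = -1384120320.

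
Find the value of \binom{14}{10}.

1001

C(14,10) = C(14,4) by symmetry.
C(14,4) = (14·13·12·11) / 4! = 24024 / 24 = 1001.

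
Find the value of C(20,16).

4845

C(20,16) = C(20,4) by symmetry.
C(20,4) = (20·19·18·17) / 4! = 116280 / 24 = 4845.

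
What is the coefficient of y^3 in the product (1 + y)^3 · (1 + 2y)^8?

Coefficient of y^3 = Σ_{j} C(3,j)·1^j·C(8,3-j)·2^(3-j) for j from 0 to 3.
= 448 + 336 + 48 + 1 = 833.

833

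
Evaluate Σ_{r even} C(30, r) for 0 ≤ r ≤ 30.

536870912

Even-r terms of row 30 sum to 2^29 = 536870912.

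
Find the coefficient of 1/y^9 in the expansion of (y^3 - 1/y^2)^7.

7

General term: C(7,j)·(y^3)^j·(-1/y^2)^(7-j), with y-exponent 3j − 2(7−j) = 5j − 14.
Set 5j − 14 = -9: j = 1.
C(7,1) = 7; 1^1 = 1; (-1)^6 = 1.
Coefficient = 7 · 1 · 1 = 7.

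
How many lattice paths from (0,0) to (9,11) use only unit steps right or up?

167960

Each path is a sequence of 20 steps with 9 rights: C(20,9) = 167960.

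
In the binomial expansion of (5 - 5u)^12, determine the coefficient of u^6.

225585937500

The general term is C(12,j)·(5)^j·(-5u)^(12-j); the u^6 term has j = 6.
C(12,6) = 924.
Coefficient = C(12,6) · 5^6 · (-5)^6 = 924 · 15625 · 15625 = 225585937500.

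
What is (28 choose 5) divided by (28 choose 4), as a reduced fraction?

24/5

C(n,k+1)/C(n,k) = (n−k)/(k+1) = (28−4)/(4+1) = 24/5.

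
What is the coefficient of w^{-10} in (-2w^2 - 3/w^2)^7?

General term: C(7,j)·(-2w^2)^j·(-3/w^2)^(7-j), with w-exponent 2j − 2(7−j) = 4j − 14.
Set 4j − 14 = -10: j = 1.
C(7,1) = 7; (-2)^1 = -2; (-3)^6 = 729.
Coefficient = 7 · (-2) · 729 = -10206.

-10206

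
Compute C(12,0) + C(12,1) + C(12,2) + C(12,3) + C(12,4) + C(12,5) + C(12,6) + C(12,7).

3302

1 + 12 + 66 + 220 + 495 + 792 + 924 + 792 = 3302.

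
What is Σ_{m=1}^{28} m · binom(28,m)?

Since m·C(28,m) = 28·C(27,m−1), the sum is 28·2^27 = 28·134217728 = 3758096384.

3758096384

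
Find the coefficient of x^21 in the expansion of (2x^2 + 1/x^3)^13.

General term: C(13,j)·(2x^2)^j·(1/x^3)^(13-j), with x-exponent 2j − 3(13−j) = 5j − 39.
Set 5j − 39 = 21: j = 12.
C(13,12) = 13; 2^12 = 4096; 1^1 = 1.
Coefficient = 13 · 4096 · 1 = 53248.

53248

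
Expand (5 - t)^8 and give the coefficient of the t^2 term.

437500

The general term is C(8,j)·(5)^j·(-t)^(8-j); the t^2 term has j = 6.
C(8,6) = 28.
Coefficient = C(8,6) · 5^6 = 28 · 15625 = 437500.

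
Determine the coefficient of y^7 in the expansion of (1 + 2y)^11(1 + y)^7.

795455

Coefficient of y^7 = Σ_{j} C(11,j)·2^j·C(7,7-j)·1^(7-j) for j from 0 to 7.
= 1 + 154 + 4620 + 46200 + 184800 + 310464 + 206976 + 42240 = 795455.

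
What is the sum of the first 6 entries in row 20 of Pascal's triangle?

1 + 20 + 190 + 1140 + 4845 + 15504 = 21700.

21700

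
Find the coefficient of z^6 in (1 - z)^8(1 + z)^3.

14

Coefficient of z^6 = Σ_{j} C(8,j)·(-1)^j·C(3,6-j)·1^(6-j) for j from 3 to 6.
= (-56) + 210 + (-168) + 28 = 14.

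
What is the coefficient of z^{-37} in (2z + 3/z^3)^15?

669615660

General term: C(15,j)·(2z)^j·(3/z^3)^(15-j), with z-exponent 1j − 3(15−j) = 4j − 45.
Set 4j − 45 = -37: j = 2.
C(15,2) = 105; 2^2 = 4; 3^13 = 1594323.
Coefficient = 105 · 4 · 1594323 = 669615660.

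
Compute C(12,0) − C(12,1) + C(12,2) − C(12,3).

-165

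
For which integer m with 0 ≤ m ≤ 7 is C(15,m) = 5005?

C(15,m) increases on 0 ≤ m ≤ 7. C(15,5) = 3003 and C(15,6) = 5005, so m = 6.

6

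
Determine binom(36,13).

2310789600

C(36,13) = (36·35·34·33·32·31·30·29·28·27·26·25·24) / 13! = 14389334903623680000 / 6227020800 = 2310789600.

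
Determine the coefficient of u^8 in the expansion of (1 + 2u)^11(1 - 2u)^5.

0

Coefficient of u^8 = Σ_{j} C(11,j)·2^j·C(5,8-j)·(-2)^(8-j) for j from 3 to 8.
= (-42240) + 422400 + (-1182720) + 1182720 + (-422400) + 42240 = 0.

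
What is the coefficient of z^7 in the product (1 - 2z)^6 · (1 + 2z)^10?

Coefficient of z^7 = Σ_{j} C(6,j)·(-2)^j·C(10,7-j)·2^(7-j) for j from 0 to 6.
= 15360 + (-161280) + 483840 + (-537600) + 230400 + (-34560) + 1280 = -2560.

-2560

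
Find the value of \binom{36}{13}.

2310789600

C(36,13) = (36·35·34·33·32·31·30·29·28·27·26·25·24) / 13! = 14389334903623680000 / 6227020800 = 2310789600.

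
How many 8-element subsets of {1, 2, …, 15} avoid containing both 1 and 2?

4719

All 8-subsets: C(15,8) = 6435. Those containing both fixed elements: C(13,6) = 1716.
6435 − 1716 = 4719.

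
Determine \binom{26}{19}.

657800

C(26,19) = C(26,7) by symmetry.
C(26,7) = (26·25·24·23·22·21·20) / 7! = 3315312000 / 5040 = 657800.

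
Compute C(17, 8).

24310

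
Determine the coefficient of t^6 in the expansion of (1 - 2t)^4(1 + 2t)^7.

896

Coefficient of t^6 = Σ_{j} C(4,j)·(-2)^j·C(7,6-j)·2^(6-j) for j from 0 to 4.
= 448 + (-5376) + 13440 + (-8960) + 1344 = 896.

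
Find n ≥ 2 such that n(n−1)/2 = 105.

15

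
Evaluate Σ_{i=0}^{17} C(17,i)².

By Vandermonde's identity, Σ C(17,i)² = C(34,17) = 2333606220.

2333606220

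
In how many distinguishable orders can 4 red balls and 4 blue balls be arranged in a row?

Choose positions for the red balls: C(8,4) = 70.

70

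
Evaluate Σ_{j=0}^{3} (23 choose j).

1 + 23 + 253 + 1771 = 2048.

2048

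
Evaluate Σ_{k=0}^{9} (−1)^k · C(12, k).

The partial alternating sum Σ_{k=0}^{9} (−1)^k C(12,k) = (−1)^9 C(11,9) = -55.

-55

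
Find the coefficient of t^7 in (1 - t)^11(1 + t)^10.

120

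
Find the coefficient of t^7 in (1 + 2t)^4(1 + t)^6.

Coefficient of t^7 = Σ_{j} C(4,j)·2^j·C(6,7-j)·1^(7-j) for j from 1 to 4.
= 8 + 144 + 480 + 320 = 952.

952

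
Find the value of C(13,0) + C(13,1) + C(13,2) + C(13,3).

378

1 + 13 + 78 + 286 = 378.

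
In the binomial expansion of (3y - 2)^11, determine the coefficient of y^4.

The general term is C(11,j)·(3y)^j·(-2)^(11-j); the y^4 term has j = 4.
C(11,4) = 330.
Coefficient = C(11,4) · 3^4 · (-2)^7 = 330 · 81 · (-128) = -3421440.

-3421440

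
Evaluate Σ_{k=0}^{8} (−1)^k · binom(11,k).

The partial alternating sum Σ_{k=0}^{8} (−1)^k C(11,k) = (−1)^8 C(10,8) = 45.

45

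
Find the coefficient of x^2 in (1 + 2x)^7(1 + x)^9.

246

Coefficient of x^2 = Σ_{j} C(7,j)·2^j·C(9,2-j)·1^(2-j) for j from 0 to 2.
= 36 + 126 + 84 = 246.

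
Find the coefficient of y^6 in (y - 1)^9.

-84

The general term is C(9,j)·(y)^j·(-1)^(9-j); the y^6 term has j = 6.
C(9,6) = 84.
Coefficient = C(9,6) · (-1)^3 = 84 · (-1) = -84.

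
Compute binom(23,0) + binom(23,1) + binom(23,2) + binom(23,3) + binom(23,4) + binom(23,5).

1 + 23 + 253 + 1771 + 8855 + 33649 = 44552.

44552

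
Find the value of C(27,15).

17383860

C(27,15) = C(27,12) by symmetry.
C(27,12) = (27·26·25·24·23·22·21·20·19·18·17·16) / 12! = 8326896754176000 / 479001600 = 17383860.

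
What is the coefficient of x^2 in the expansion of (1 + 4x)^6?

240

The general term is C(6,j)·(1)^j·(4x)^(6-j); the x^2 term has j = 4.
C(6,4) = 15.
Coefficient = C(6,4) · 4^2 = 15 · 16 = 240.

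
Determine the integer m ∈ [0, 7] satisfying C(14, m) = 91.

C(14,m) increases on 0 ≤ m ≤ 7. C(14,1) = 14 and C(14,2) = 91, so m = 2.

2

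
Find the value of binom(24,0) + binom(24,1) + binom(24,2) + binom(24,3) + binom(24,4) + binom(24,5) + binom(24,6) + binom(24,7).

1 + 24 + 276 + 2024 + 10626 + 42504 + 134596 + 346104 = 536155.

536155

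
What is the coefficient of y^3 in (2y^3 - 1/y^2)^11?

General term: C(11,j)·(2y^3)^j·(-1/y^2)^(11-j), with y-exponent 3j − 2(11−j) = 5j − 22.
Set 5j − 22 = 3: j = 5.
C(11,5) = 462; 2^5 = 32; (-1)^6 = 1.
Coefficient = 462 · 32 · 1 = 14784.

14784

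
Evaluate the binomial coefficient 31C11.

84672315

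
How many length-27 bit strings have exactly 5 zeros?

80730

Choose the 5 positions: C(27,5) = 80730.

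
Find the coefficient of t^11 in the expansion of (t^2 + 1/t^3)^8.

8

General term: C(8,j)·(t^2)^j·(1/t^3)^(8-j), with t-exponent 2j − 3(8−j) = 5j − 24.
Set 5j − 24 = 11: j = 7.
C(8,7) = 8; 1^7 = 1; 1^1 = 1.
Coefficient = 8 · 1 · 1 = 8.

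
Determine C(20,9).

167960

C(20,9) = (20·19·18·17·16·15·14·13·12) / 9! = 60949324800 / 362880 = 167960.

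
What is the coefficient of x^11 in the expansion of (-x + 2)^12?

-24

The general term is C(12,j)·(-x)^j·(2)^(12-j); the x^11 term has j = 11.
C(12,11) = 12.
Coefficient = C(12,11) · (-1)^11 · 2^1 = 12 · (-1) · 2 = -24.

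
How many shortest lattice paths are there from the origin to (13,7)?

77520

Each path is a sequence of 20 steps with 13 rights: C(20,13) = 77520.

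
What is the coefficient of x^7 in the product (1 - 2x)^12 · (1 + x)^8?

-3480

Coefficient of x^7 = Σ_{j} C(12,j)·(-2)^j·C(8,7-j)·1^(7-j) for j from 0 to 7.
= 8 + (-672) + 14784 + (-123200) + 443520 + (-709632) + 473088 + (-101376) = -3480.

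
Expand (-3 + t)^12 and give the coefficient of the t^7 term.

-192456

The general term is C(12,j)·(-3)^j·(t)^(12-j); the t^7 term has j = 5.
C(12,5) = 792.
Coefficient = C(12,5) · (-3)^5 = 792 · (-243) = -192456.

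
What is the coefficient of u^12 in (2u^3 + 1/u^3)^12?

General term: C(12,j)·(2u^3)^j·(1/u^3)^(12-j), with u-exponent 3j − 3(12−j) = 6j − 36.
Set 6j − 36 = 12: j = 8.
C(12,8) = 495; 2^8 = 256; 1^4 = 1.
Coefficient = 495 · 256 · 1 = 126720.

126720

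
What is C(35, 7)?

C(35,7) = (35·34·33·32·31·30·29) / 7! = 33891580800 / 5040 = 6724520.

6724520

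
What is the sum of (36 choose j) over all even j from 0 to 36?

34359738368

Half of (1+1)^36 + (1−1)^36 gives the even-index sum: 2^35 = 34359738368.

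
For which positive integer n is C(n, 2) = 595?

35

n(n−1)/2 = 595 ⇒ n(n−1) = 1190. Since 35·34 = 1190, n = 35.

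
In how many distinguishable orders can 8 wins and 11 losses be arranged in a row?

75582

Choose positions for the wins: C(19,8) = 75582.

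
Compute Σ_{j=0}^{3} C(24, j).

2325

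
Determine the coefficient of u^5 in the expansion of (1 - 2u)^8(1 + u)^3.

Coefficient of u^5 = Σ_{j} C(8,j)·(-2)^j·C(3,5-j)·1^(5-j) for j from 2 to 5.
= 112 + (-1344) + 3360 + (-1792) = 336.

336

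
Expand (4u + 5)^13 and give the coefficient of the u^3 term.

178750000000

The general term is C(13,j)·(4u)^j·(5)^(13-j); the u^3 term has j = 3.
C(13,3) = 286.
Coefficient = C(13,3) · 4^3 · 5^10 = 286 · 64 · 9765625 = 178750000000.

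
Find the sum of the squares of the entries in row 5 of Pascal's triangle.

252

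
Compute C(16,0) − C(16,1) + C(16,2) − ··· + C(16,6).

The partial alternating sum Σ_{k=0}^{6} (−1)^k C(16,k) = (−1)^6 C(15,6) = 5005.

5005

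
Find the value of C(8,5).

56

C(8,5) = C(8,3) by symmetry.
C(8,3) = (8·7·6) / 3! = 336 / 6 = 56.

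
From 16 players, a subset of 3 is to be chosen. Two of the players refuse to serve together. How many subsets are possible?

546

All 3-subsets: C(16,3) = 560. Those containing both fixed elements: C(14,1) = 14.
560 − 14 = 546.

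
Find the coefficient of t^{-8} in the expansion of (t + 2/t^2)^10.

13440

General term: C(10,j)·(t)^j·(2/t^2)^(10-j), with t-exponent 1j − 2(10−j) = 3j − 20.
Set 3j − 20 = -8: j = 4.
C(10,4) = 210; 1^4 = 1; 2^6 = 64.
Coefficient = 210 · 1 · 64 = 13440.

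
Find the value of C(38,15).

C(38,15) = (38·37·36·35·34·33·32·31·30·29·28·27·26·25·24) / 15! = 20231404874494894080000 / 1307674368000 = 15471286560.

15471286560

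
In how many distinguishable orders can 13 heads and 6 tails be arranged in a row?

27132

Choose positions for the heads: C(19,13) = 27132.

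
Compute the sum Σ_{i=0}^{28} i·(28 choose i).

Since i·C(28,i) = 28·C(27,i−1), the sum is 28·2^27 = 28·134217728 = 3758096384.

3758096384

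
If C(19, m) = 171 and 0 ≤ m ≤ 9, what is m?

2

C(19,m) increases on 0 ≤ m ≤ 9. C(19,1) = 19 and C(19,2) = 171, so m = 2.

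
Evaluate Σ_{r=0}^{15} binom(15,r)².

155117520

By Vandermonde's identity, Σ C(15,r)² = C(30,15) = 155117520.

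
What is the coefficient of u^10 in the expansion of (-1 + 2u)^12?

The general term is C(12,j)·(-1)^j·(2u)^(12-j); the u^10 term has j = 2.
C(12,2) = 66.
Coefficient = C(12,2) · 2^10 = 66 · 1024 = 67584.

67584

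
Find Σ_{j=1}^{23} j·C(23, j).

96468992

Since j·C(23,j) = 23·C(22,j−1), the sum is 23·2^22 = 23·4194304 = 96468992.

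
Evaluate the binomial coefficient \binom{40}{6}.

3838380

C(40,6) = (40·39·38·37·36·35) / 6! = 2763633600 / 720 = 3838380.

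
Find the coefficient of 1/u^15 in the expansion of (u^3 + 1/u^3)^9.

36

General term: C(9,j)·(u^3)^j·(1/u^3)^(9-j), with u-exponent 3j − 3(9−j) = 6j − 27.
Set 6j − 27 = -15: j = 2.
C(9,2) = 36; 1^2 = 1; 1^7 = 1.
Coefficient = 36 · 1 · 1 = 36.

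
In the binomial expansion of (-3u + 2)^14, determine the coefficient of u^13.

The general term is C(14,j)·(-3u)^j·(2)^(14-j); the u^13 term has j = 13.
C(14,13) = 14.
Coefficient = C(14,13) · (-3)^13 · 2^1 = 14 · (-1594323) · 2 = -44641044.

-44641044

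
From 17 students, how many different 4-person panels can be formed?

This is C(17,4) = 2380.

2380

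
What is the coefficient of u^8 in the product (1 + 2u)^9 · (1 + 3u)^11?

212680737

Coefficient of u^8 = Σ_{j} C(9,j)·2^j·C(11,8-j)·3^(8-j) for j from 0 to 8.
= 1082565 + 12990780 + 48498912 + 75442752 + 53887680 + 17962560 + 2661120 + 152064 + 2304 = 212680737.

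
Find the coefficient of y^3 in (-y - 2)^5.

-40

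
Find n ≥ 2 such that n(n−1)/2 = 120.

16

n(n−1)/2 = 120 ⇒ n(n−1) = 240. Since 16·15 = 240, n = 16.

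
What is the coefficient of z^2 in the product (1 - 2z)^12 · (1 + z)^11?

55

Coefficient of z^2 = Σ_{j} C(12,j)·(-2)^j·C(11,2-j)·1^(2-j) for j from 0 to 2.
= 55 + (-264) + 264 = 55.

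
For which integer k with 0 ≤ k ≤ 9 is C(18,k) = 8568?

C(18,k) increases on 0 ≤ k ≤ 9. C(18,4) = 3060 and C(18,5) = 8568, so k = 5.

5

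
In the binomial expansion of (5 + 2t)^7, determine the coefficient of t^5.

16800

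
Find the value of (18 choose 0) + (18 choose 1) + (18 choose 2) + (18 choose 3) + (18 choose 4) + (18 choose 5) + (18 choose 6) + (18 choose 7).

1 + 18 + 153 + 816 + 3060 + 8568 + 18564 + 31824 = 63004.

63004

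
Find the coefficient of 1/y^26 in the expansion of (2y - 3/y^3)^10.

-393660

General term: C(10,j)·(2y)^j·(-3/y^3)^(10-j), with y-exponent 1j − 3(10−j) = 4j − 30.
Set 4j − 30 = -26: j = 1.
C(10,1) = 10; 2^1 = 2; (-3)^9 = -19683.
Coefficient = 10 · 2 · (-19683) = -393660.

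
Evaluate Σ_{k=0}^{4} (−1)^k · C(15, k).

1001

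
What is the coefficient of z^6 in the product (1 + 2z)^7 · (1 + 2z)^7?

192192

Coefficient of z^6 = Σ_{j} C(7,j)·2^j·C(7,6-j)·2^(6-j) for j from 0 to 6.
= 448 + 9408 + 47040 + 78400 + 47040 + 9408 + 448 = 192192.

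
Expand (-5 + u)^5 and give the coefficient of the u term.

3125

The general term is C(5,j)·(-5)^j·(u)^(5-j); the u^1 term has j = 4.
C(5,4) = 5.
Coefficient = C(5,4) · (-5)^4 = 5 · 625 = 3125.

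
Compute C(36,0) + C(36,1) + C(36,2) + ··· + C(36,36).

The entries of row 36 sum to 2^36 = 68719476736.

68719476736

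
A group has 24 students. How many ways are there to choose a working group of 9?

1307504

This is C(24,9) = 1307504.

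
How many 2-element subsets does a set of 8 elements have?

28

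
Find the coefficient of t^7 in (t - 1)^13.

The general term is C(13,j)·(t)^j·(-1)^(13-j); the t^7 term has j = 7.
C(13,7) = 1716.
Coefficient = C(13,7) = 1716.

1716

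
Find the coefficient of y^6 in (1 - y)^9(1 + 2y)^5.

Coefficient of y^6 = Σ_{j} C(9,j)·(-1)^j·C(5,6-j)·2^(6-j) for j from 1 to 6.
= (-288) + 2880 + (-6720) + 5040 + (-1260) + 84 = -264.

-264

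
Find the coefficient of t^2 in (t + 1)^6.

15

The general term is C(6,j)·(t)^j·(1)^(6-j); the t^2 term has j = 2.
C(6,2) = 15.
Coefficient = C(6,2) = 15.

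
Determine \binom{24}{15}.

1307504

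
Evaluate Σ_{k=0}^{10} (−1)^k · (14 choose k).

286

The partial alternating sum Σ_{k=0}^{10} (−1)^k C(14,k) = (−1)^10 C(13,10) = 286.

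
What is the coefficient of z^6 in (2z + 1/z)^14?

General term: C(14,j)·(2z)^j·(1/z)^(14-j), with z-exponent 1j − 1(14−j) = 2j − 14.
Set 2j − 14 = 6: j = 10.
C(14,10) = 1001; 2^10 = 1024; 1^4 = 1.
Coefficient = 1001 · 1024 · 1 = 1025024.

1025024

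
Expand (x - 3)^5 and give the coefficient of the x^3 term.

The general term is C(5,j)·(x)^j·(-3)^(5-j); the x^3 term has j = 3.
C(5,3) = 10.
Coefficient = C(5,3) · (-3)^2 = 10 · 9 = 90.

90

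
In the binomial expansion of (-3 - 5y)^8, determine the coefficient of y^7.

1875000

The general term is C(8,j)·(-3)^j·(-5y)^(8-j); the y^7 term has j = 1.
C(8,1) = 8.
Coefficient = C(8,1) · (-3)^1 · (-5)^7 = 8 · (-3) · (-78125) = 1875000.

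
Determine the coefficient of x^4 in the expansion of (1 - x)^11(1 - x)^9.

4845

(1 - x)^11(1 - x)^9 = (1 - x)^20, so the coefficient of x^4 is C(20,4)·(-1)^4 = 4845·1 = 4845.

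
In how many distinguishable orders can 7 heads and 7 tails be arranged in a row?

Choose positions for the heads: C(14,7) = 3432.

3432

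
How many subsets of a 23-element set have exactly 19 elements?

8855

Choose the 19 positions: C(23,19) = 8855.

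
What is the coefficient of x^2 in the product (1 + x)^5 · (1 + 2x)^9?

244

Coefficient of x^2 = Σ_{j} C(5,j)·1^j·C(9,2-j)·2^(2-j) for j from 0 to 2.
= 144 + 90 + 10 = 244.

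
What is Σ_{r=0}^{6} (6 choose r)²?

By Vandermonde's identity, Σ C(6,r)² = C(12,6) = 924.

924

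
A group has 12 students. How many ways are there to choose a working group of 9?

This is C(12,9) = 220.

220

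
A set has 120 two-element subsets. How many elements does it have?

16

n(n−1)/2 = 120 ⇒ n(n−1) = 240. Since 16·15 = 240, n = 16.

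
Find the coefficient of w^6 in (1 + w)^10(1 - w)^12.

-75

Coefficient of w^6 = Σ_{j} C(10,j)·1^j·C(12,6-j)·(-1)^(6-j) for j from 0 to 6.
= 924 + (-7920) + 22275 + (-26400) + 13860 + (-3024) + 210 = -75.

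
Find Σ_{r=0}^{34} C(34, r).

Setting x = 1 in (1+x)^34 gives Σ C(34,r) = 2^34 = 17179869184.

17179869184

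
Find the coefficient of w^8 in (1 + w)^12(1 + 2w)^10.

Coefficient of w^8 = Σ_{j} C(12,j)·1^j·C(10,8-j)·2^(8-j) for j from 0 to 8.
= 11520 + 184320 + 887040 + 1774080 + 1663200 + 760320 + 166320 + 15840 + 495 = 5463135.

5463135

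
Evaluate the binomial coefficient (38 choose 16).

22239974430

C(38,16) = (38·37·36·35·34·33·32·31·30·29·28·27·26·25·24·23) / 16! = 465322312113382563840000 / 20922789888000 = 22239974430.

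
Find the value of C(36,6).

1947792

C(36,6) = (36·35·34·33·32·31) / 6! = 1402410240 / 720 = 1947792.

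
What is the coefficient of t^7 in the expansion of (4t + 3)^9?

5308416

The general term is C(9,j)·(4t)^j·(3)^(9-j); the t^7 term has j = 7.
C(9,7) = 36.
Coefficient = C(9,7) · 4^7 · 3^2 = 36 · 16384 · 9 = 5308416.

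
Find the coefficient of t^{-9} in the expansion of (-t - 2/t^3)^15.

-320320

General term: C(15,j)·(-t)^j·(-2/t^3)^(15-j), with t-exponent 1j − 3(15−j) = 4j − 45.
Set 4j − 45 = -9: j = 9.
C(15,9) = 5005; (-1)^9 = -1; (-2)^6 = 64.
Coefficient = 5005 · (-1) · 64 = -320320.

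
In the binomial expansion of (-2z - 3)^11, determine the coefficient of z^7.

The general term is C(11,j)·(-2z)^j·(-3)^(11-j); the z^7 term has j = 7.
C(11,7) = 330.
Coefficient = C(11,7) · (-2)^7 · (-3)^4 = 330 · (-128) · 81 = -3421440.

-3421440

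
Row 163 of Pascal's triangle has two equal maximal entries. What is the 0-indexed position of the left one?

81

For odd n = 163, C(163,m) peaks at m = (n−1)/2 and (n+1)/2; the lower is 81.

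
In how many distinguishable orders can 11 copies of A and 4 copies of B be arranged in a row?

1365

Choose positions for the A's: C(15,11) = 1365.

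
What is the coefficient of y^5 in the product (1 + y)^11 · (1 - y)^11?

0

Coefficient of y^5 = Σ_{j} C(11,j)·1^j·C(11,5-j)·(-1)^(5-j) for j from 0 to 5.
= (-462) + 3630 + (-9075) + 9075 + (-3630) + 462 = 0.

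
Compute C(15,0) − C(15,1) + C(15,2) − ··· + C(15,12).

91

The partial alternating sum Σ_{k=0}^{12} (−1)^k C(15,k) = (−1)^12 C(14,12) = 91.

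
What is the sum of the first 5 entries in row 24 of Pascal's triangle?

12951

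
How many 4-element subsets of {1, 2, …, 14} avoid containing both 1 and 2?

All 4-subsets: C(14,4) = 1001. Those containing both fixed elements: C(12,2) = 66.
1001 − 66 = 935.

935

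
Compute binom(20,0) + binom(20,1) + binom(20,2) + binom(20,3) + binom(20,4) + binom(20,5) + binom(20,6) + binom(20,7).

137980

1 + 20 + 190 + 1140 + 4845 + 15504 + 38760 + 77520 = 137980.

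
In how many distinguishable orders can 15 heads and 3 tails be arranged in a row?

Choose positions for the heads: C(18,15) = 816.

816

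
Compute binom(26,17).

C(26,17) = C(26,9) by symmetry.
C(26,9) = (26·25·24·23·22·21·20·19·18) / 9! = 1133836704000 / 362880 = 3124550.

3124550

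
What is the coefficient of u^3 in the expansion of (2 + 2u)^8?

14336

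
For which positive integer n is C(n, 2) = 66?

12

n(n−1)/2 = 66 ⇒ n(n−1) = 132. Since 12·11 = 132, n = 12.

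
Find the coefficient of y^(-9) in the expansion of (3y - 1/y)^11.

33

General term: C(11,j)·(3y)^j·(-1/y)^(11-j), with y-exponent 1j − 1(11−j) = 2j − 11.
Set 2j − 11 = -9: j = 1.
C(11,1) = 11; 3^1 = 3; (-1)^10 = 1.
Coefficient = 11 · 3 · 1 = 33.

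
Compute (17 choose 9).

24310

C(17,9) = C(17,8) by symmetry.
C(17,8) = (17·16·15·14·13·12·11·10) / 8! = 980179200 / 40320 = 24310.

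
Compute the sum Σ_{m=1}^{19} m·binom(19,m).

Differentiating (1+x)^19 and setting x=1: Σ m·C(19,m) = 19·2^18 = 4980736.

4980736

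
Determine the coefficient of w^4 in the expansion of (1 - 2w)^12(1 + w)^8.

Coefficient of w^4 = Σ_{j} C(12,j)·(-2)^j·C(8,4-j)·1^(4-j) for j from 0 to 4.
= 70 + (-1344) + 7392 + (-14080) + 7920 = -42.

-42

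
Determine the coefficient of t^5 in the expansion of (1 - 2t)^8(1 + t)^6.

Coefficient of t^5 = Σ_{j} C(8,j)·(-2)^j·C(6,5-j)·1^(5-j) for j from 0 to 5.
= 6 + (-240) + 2240 + (-6720) + 6720 + (-1792) = 214.

214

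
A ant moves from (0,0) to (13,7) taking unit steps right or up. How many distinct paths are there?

Each path is a sequence of 20 steps with 13 rights: C(20,13) = 77520.

77520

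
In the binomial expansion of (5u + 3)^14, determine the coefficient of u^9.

The general term is C(14,j)·(5u)^j·(3)^(14-j); the u^9 term has j = 9.
C(14,9) = 2002.
Coefficient = C(14,9) · 5^9 · 3^5 = 2002 · 1953125 · 243 = 950167968750.

950167968750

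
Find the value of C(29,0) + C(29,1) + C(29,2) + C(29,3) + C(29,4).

27841

1 + 29 + 406 + 3654 + 23751 = 27841.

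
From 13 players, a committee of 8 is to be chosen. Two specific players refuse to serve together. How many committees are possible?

825

All 8-subsets: C(13,8) = 1287. Those containing both fixed elements: C(11,6) = 462.
1287 − 462 = 825.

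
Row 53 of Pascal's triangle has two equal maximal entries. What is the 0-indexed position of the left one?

26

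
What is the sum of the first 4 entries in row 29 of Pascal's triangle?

4090

1 + 29 + 406 + 3654 = 4090.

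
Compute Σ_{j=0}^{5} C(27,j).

1 + 27 + 351 + 2925 + 17550 + 80730 = 101584.

101584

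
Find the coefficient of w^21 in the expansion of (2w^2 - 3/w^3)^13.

-159744

General term: C(13,j)·(2w^2)^j·(-3/w^3)^(13-j), with w-exponent 2j − 3(13−j) = 5j − 39.
Set 5j − 39 = 21: j = 12.
C(13,12) = 13; 2^12 = 4096; (-3)^1 = -3.
Coefficient = 13 · 4096 · (-3) = -159744.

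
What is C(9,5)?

126

C(9,5) = C(9,4) by symmetry.
C(9,4) = (9·8·7·6) / 4! = 3024 / 24 = 126.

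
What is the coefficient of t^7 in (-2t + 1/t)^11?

-28160

General term: C(11,j)·(-2t)^j·(1/t)^(11-j), with t-exponent 1j − 1(11−j) = 2j − 11.
Set 2j − 11 = 7: j = 9.
C(11,9) = 55; (-2)^9 = -512; 1^2 = 1.
Coefficient = 55 · (-512) · 1 = -28160.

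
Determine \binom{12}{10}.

C(12,10) = C(12,2) by symmetry.
C(12,2) = (12·11) / 2! = 132 / 2 = 66.

66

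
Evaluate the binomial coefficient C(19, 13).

C(19,13) = C(19,6) by symmetry.
C(19,6) = (19·18·17·16·15·14) / 6! = 19535040 / 720 = 27132.

27132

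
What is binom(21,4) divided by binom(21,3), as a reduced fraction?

9/2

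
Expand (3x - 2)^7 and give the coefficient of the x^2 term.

-6048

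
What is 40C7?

C(40,7) = (40·39·38·37·36·35·34) / 7! = 93963542400 / 5040 = 18643560.

18643560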